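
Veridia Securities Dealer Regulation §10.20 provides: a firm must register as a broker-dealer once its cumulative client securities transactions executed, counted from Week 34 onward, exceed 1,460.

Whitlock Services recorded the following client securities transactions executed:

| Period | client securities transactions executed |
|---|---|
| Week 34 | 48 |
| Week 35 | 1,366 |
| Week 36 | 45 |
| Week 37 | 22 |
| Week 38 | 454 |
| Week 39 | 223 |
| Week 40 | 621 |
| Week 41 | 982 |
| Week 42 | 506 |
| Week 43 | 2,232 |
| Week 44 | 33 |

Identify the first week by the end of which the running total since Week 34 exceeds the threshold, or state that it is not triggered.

Through Week 34: 48
Through Week 35: 1,414
Through Week 36: 1,459
Through Week 37: 1,481 ← exceeds threshold

Week 37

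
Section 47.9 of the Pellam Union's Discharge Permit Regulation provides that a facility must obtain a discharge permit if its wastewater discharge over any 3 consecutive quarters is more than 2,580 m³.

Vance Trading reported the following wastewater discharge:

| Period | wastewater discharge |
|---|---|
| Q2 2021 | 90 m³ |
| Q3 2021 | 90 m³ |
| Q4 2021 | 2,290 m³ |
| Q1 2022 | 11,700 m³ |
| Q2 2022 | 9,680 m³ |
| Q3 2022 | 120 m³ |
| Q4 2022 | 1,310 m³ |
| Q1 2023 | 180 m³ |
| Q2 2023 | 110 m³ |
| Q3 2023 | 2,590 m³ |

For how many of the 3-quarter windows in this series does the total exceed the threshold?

Q2 2021–Q4 2021: 90 m³ + 90 m³ + 2,290 m³ = 2,470 m³ (under)
Q3 2021–Q1 2022: 90 m³ + 2,290 m³ + 11,700 m³ = 14,080 m³ (over)
Q4 2021–Q2 2022: 2,290 m³ + 11,700 m³ + 9,680 m³ = 23,670 m³ (over)
Q1 2022–Q3 2022: 11,700 m³ + 9,680 m³ + 120 m³ = 21,500 m³ (over)
Q2 2022–Q4 2022: 9,680 m³ + 120 m³ + 1,310 m³ = 11,110 m³ (over)
Q3 2022–Q1 2023: 120 m³ + 1,310 m³ + 180 m³ = 1,610 m³ (under)
Q4 2022–Q2 2023: 1,310 m³ + 180 m³ + 110 m³ = 1,600 m³ (under)
Q1 2023–Q3 2023: 180 m³ + 110 m³ + 2,590 m³ = 2,880 m³ (over)
5 windows exceed the threshold.

5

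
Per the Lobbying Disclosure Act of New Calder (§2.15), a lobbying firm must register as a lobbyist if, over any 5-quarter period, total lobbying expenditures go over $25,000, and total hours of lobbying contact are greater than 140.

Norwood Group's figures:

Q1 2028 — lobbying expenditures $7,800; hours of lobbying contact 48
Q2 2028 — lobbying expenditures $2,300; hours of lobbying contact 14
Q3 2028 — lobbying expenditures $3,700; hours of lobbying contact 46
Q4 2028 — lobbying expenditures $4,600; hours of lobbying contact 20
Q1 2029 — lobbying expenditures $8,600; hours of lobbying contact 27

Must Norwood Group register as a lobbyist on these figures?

Yes

Total lobbying expenditures: $7,800 + $2,300 + $3,700 + $4,600 + $8,600 = $27,000 (> $25,000).
Total hours of lobbying contact: 48 + 14 + 46 + 20 + 27 = 155 (> 140).
The test is 'and': both thresholds are exceeded.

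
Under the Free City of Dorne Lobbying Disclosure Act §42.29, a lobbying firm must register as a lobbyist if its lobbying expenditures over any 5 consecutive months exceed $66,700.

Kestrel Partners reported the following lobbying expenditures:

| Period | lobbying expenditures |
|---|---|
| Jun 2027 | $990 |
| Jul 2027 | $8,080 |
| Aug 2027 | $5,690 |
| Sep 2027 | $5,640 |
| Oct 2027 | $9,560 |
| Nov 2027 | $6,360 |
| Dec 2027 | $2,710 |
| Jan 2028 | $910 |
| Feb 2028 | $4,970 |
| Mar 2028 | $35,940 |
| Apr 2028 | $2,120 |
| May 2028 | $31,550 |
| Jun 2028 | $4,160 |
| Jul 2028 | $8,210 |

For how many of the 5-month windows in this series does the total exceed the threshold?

Jun 2027–Oct 2027: $990 + $8,080 + $5,690 + $5,640 + $9,560 = $29,960 (under)
Jul 2027–Nov 2027: $8,080 + $5,690 + $5,640 + $9,560 + $6,360 = $35,330 (under)
Aug 2027–Dec 2027: $5,690 + $5,640 + $9,560 + $6,360 + $2,710 = $29,960 (under)
Sep 2027–Jan 2028: $5,640 + $9,560 + $6,360 + $2,710 + $910 = $25,180 (under)
Oct 2027–Feb 2028: $9,560 + $6,360 + $2,710 + $910 + $4,970 = $24,510 (under)
Nov 2027–Mar 2028: $6,360 + $2,710 + $910 + $4,970 + $35,940 = $50,890 (under)
Dec 2027–Apr 2028: $2,710 + $910 + $4,970 + $35,940 + $2,120 = $46,650 (under)
Jan 2028–May 2028: $910 + $4,970 + $35,940 + $2,120 + $31,550 = $75,490 (over)
Feb 2028–Jun 2028: $4,970 + $35,940 + $2,120 + $31,550 + $4,160 = $78,740 (over)
Mar 2028–Jul 2028: $35,940 + $2,120 + $31,550 + $4,160 + $8,210 = $81,980 (over)
3 windows exceed the threshold.

3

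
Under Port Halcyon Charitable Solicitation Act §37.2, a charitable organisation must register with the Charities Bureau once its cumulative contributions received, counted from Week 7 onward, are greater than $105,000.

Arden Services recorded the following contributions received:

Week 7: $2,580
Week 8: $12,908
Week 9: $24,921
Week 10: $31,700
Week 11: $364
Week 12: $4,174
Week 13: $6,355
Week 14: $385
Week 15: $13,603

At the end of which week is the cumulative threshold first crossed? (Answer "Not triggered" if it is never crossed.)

Through Week 7: $2,580
Through Week 8: $15,488
Through Week 9: $40,409
Through Week 10: $72,109
Through Week 11: $72,473
Through Week 12: $76,647
Through Week 13: $83,002
Through Week 14: $83,387
Through Week 15: $96,990
Final cumulative total $96,990 ≤ $105,000; the threshold is never exceeded.

Not triggered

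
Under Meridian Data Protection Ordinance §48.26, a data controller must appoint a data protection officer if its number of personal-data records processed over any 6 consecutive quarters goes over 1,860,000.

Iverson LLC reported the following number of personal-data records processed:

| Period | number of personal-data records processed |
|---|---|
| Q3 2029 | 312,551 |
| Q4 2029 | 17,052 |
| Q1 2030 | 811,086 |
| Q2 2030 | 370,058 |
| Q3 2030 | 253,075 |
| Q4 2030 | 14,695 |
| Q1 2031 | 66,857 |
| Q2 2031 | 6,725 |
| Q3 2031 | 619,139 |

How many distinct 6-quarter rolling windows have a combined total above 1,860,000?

0

Q3 2029–Q4 2030: 312,551 + 17,052 + 811,086 + 370,058 + 253,075 + 14,695 = 1,778,517 (under)
Q4 2029–Q1 2031: 17,052 + 811,086 + 370,058 + 253,075 + 14,695 + 66,857 = 1,532,823 (under)
Q1 2030–Q2 2031: 811,086 + 370,058 + 253,075 + 14,695 + 66,857 + 6,725 = 1,522,496 (under)
Q2 2030–Q3 2031: 370,058 + 253,075 + 14,695 + 66,857 + 6,725 + 619,139 = 1,330,549 (under)
0 windows exceed the threshold.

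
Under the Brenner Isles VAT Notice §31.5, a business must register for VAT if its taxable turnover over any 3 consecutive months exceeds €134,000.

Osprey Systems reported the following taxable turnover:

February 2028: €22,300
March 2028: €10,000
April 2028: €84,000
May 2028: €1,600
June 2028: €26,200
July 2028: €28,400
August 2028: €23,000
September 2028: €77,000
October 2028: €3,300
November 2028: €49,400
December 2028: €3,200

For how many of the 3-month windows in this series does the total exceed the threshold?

February 2028–April 2028: €22,300 + €10,000 + €84,000 = €116,300 (under)
March 2028–May 2028: €10,000 + €84,000 + €1,600 = €95,600 (under)
April 2028–June 2028: €84,000 + €1,600 + €26,200 = €111,800 (under)
May 2028–July 2028: €1,600 + €26,200 + €28,400 = €56,200 (under)
June 2028–August 2028: €26,200 + €28,400 + €23,000 = €77,600 (under)
July 2028–September 2028: €28,400 + €23,000 + €77,000 = €128,400 (under)
August 2028–October 2028: €23,000 + €77,000 + €3,300 = €103,300 (under)
September 2028–November 2028: €77,000 + €3,300 + €49,400 = €129,700 (under)
October 2028–December 2028: €3,300 + €49,400 + €3,200 = €55,900 (under)
0 windows exceed the threshold.

0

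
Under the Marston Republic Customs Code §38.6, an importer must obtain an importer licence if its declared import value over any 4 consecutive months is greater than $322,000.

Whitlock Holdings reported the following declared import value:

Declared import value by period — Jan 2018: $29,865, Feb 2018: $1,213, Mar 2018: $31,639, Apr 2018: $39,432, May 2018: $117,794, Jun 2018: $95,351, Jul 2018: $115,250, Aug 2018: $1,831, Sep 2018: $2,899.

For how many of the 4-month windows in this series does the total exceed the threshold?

Jan 2018–Apr 2018: $29,865 + $1,213 + $31,639 + $39,432 = $102,149 (under)
Feb 2018–May 2018: $1,213 + $31,639 + $39,432 + $117,794 = $190,078 (under)
Mar 2018–Jun 2018: $31,639 + $39,432 + $117,794 + $95,351 = $284,216 (under)
Apr 2018–Jul 2018: $39,432 + $117,794 + $95,351 + $115,250 = $367,827 (over)
May 2018–Aug 2018: $117,794 + $95,351 + $115,250 + $1,831 = $330,226 (over)
Jun 2018–Sep 2018: $95,351 + $115,250 + $1,831 + $2,899 = $215,331 (under)
2 windows exceed the threshold.

2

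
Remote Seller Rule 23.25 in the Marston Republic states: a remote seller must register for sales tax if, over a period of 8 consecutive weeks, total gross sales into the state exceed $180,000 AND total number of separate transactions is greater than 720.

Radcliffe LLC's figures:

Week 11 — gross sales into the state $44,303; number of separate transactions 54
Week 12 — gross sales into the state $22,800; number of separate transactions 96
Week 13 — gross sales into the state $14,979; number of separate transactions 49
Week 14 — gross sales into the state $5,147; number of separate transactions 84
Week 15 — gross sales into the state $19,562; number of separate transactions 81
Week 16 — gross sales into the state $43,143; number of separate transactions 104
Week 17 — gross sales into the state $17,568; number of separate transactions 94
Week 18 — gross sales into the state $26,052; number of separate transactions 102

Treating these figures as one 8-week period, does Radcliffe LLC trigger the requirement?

Total gross sales into the state: $44,303 + $22,800 + $14,979 + $5,147 + $19,562 + $43,143 + $17,568 + $26,052 = $193,554 (> $180,000).
Total number of separate transactions: 54 + 96 + 49 + 84 + 81 + 104 + 94 + 102 = 664 (≤ 720).
The test is 'and': the rule requires both, and at least one is not exceeded.

No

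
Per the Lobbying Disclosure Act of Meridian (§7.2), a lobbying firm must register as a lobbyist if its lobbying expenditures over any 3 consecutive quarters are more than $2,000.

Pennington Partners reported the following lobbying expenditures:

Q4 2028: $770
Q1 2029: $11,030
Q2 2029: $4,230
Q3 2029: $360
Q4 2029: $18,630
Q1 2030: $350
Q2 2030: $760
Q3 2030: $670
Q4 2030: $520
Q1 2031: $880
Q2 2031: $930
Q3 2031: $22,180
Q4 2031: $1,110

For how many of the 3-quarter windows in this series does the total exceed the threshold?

Q4 2028–Q2 2029: $770 + $11,030 + $4,230 = $16,030 (over)
Q1 2029–Q3 2029: $11,030 + $4,230 + $360 = $15,620 (over)
Q2 2029–Q4 2029: $4,230 + $360 + $18,630 = $23,220 (over)
Q3 2029–Q1 2030: $360 + $18,630 + $350 = $19,340 (over)
Q4 2029–Q2 2030: $18,630 + $350 + $760 = $19,740 (over)
Q1 2030–Q3 2030: $350 + $760 + $670 = $1,780 (under)
Q2 2030–Q4 2030: $760 + $670 + $520 = $1,950 (under)
Q3 2030–Q1 2031: $670 + $520 + $880 = $2,070 (over)
Q4 2030–Q2 2031: $520 + $880 + $930 = $2,330 (over)
Q1 2031–Q3 2031: $880 + $930 + $22,180 = $23,990 (over)
Q2 2031–Q4 2031: $930 + $22,180 + $1,110 = $24,220 (over)
9 windows exceed the threshold.

9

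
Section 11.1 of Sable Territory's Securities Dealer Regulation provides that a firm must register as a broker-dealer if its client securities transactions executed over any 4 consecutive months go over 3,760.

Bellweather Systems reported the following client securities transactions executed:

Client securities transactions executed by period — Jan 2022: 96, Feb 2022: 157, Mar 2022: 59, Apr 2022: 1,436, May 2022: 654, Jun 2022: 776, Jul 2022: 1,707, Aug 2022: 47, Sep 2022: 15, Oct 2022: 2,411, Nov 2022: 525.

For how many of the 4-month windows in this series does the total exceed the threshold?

Jan 2022–Apr 2022: 96 + 157 + 59 + 1,436 = 1,748 (under)
Feb 2022–May 2022: 157 + 59 + 1,436 + 654 = 2,306 (under)
Mar 2022–Jun 2022: 59 + 1,436 + 654 + 776 = 2,925 (under)
Apr 2022–Jul 2022: 1,436 + 654 + 776 + 1,707 = 4,573 (over)
May 2022–Aug 2022: 654 + 776 + 1,707 + 47 = 3,184 (under)
Jun 2022–Sep 2022: 776 + 1,707 + 47 + 15 = 2,545 (under)
Jul 2022–Oct 2022: 1,707 + 47 + 15 + 2,411 = 4,180 (over)
Aug 2022–Nov 2022: 47 + 15 + 2,411 + 525 = 2,998 (under)
2 windows exceed the threshold.

2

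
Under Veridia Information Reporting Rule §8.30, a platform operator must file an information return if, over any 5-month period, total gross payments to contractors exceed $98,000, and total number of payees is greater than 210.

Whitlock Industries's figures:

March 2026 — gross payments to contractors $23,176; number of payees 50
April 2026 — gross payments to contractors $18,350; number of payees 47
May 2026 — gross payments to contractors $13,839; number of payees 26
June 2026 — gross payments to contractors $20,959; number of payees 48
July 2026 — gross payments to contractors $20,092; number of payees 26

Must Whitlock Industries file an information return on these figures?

Total gross payments to contractors: $23,176 + $18,350 + $13,839 + $20,959 + $20,092 = $96,416 (≤ $98,000).
Total number of payees: 50 + 47 + 26 + 48 + 26 = 197 (≤ 210).
The test is 'and': the rule requires both, and at least one is not exceeded.

No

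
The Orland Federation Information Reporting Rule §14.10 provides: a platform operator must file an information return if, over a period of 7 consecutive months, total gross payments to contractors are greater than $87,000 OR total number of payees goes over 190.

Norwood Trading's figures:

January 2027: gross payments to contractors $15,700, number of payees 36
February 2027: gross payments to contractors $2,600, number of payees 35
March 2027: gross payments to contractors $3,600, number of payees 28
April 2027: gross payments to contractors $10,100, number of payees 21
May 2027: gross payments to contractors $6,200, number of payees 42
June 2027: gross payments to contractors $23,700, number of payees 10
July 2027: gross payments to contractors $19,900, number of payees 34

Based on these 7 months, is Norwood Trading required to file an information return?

Yes

Total gross payments to contractors: $15,700 + $2,600 + $3,600 + $10,100 + $6,200 + $23,700 + $19,900 = $81,800 (≤ $87,000).
Total number of payees: 36 + 35 + 28 + 21 + 42 + 10 + 34 = 206 (> 190).
The test is 'or': at least one threshold is exceeded.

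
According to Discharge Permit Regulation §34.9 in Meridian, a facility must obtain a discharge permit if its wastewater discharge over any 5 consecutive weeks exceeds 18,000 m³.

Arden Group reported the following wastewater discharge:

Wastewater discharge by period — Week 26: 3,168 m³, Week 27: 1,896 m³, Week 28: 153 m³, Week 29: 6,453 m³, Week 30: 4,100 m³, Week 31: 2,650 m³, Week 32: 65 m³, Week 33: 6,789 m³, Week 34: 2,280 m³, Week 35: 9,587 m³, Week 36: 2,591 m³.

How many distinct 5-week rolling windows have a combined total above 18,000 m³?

Week 26–Week 30: 3,168 m³ + 1,896 m³ + 153 m³ + 6,453 m³ + 4,100 m³ = 15,770 m³ (under)
Week 27–Week 31: 1,896 m³ + 153 m³ + 6,453 m³ + 4,100 m³ + 2,650 m³ = 15,252 m³ (under)
Week 28–Week 32: 153 m³ + 6,453 m³ + 4,100 m³ + 2,650 m³ + 65 m³ = 13,421 m³ (under)
Week 29–Week 33: 6,453 m³ + 4,100 m³ + 2,650 m³ + 65 m³ + 6,789 m³ = 20,057 m³ (over)
Week 30–Week 34: 4,100 m³ + 2,650 m³ + 65 m³ + 6,789 m³ + 2,280 m³ = 15,884 m³ (under)
Week 31–Week 35: 2,650 m³ + 65 m³ + 6,789 m³ + 2,280 m³ + 9,587 m³ = 21,371 m³ (over)
Week 32–Week 36: 65 m³ + 6,789 m³ + 2,280 m³ + 9,587 m³ + 2,591 m³ = 21,312 m³ (over)
3 windows exceed the threshold.

3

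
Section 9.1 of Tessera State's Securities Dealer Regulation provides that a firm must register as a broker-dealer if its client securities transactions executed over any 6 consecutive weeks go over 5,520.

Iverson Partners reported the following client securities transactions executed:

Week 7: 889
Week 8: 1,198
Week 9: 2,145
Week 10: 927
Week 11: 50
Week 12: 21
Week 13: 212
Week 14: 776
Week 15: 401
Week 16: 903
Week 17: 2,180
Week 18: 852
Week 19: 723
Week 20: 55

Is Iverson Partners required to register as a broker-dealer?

Week 7–Week 12: 889 + 1,198 + 2,145 + 927 + 50 + 21 = 5,230 (under)
Week 8–Week 13: 1,198 + 2,145 + 927 + 50 + 21 + 212 = 4,553 (under)
Week 9–Week 14: 2,145 + 927 + 50 + 21 + 212 + 776 = 4,131 (under)
Week 10–Week 15: 927 + 50 + 21 + 212 + 776 + 401 = 2,387 (under)
Week 11–Week 16: 50 + 21 + 212 + 776 + 401 + 903 = 2,363 (under)
Week 12–Week 17: 21 + 212 + 776 + 401 + 903 + 2,180 = 4,493 (under)
Week 13–Week 18: 212 + 776 + 401 + 903 + 2,180 + 852 = 5,324 (under)
Week 14–Week 19: 776 + 401 + 903 + 2,180 + 852 + 723 = 5,835 (over)
Week 15–Week 20: 401 + 903 + 2,180 + 852 + 723 + 55 = 5,114 (under)
At least one window exceeds 5,520.

Yes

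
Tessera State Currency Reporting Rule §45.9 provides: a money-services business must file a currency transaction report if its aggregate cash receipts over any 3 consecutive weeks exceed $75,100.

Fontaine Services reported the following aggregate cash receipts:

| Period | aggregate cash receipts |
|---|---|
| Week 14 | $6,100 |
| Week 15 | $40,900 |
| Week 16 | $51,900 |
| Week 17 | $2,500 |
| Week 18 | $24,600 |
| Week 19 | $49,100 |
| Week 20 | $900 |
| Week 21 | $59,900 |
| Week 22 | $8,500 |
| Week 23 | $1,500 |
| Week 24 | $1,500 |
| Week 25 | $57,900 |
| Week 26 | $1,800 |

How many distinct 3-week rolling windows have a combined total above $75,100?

Week 14–Week 16: $6,100 + $40,900 + $51,900 = $98,900 (over)
Week 15–Week 17: $40,900 + $51,900 + $2,500 = $95,300 (over)
Week 16–Week 18: $51,900 + $2,500 + $24,600 = $79,000 (over)
Week 17–Week 19: $2,500 + $24,600 + $49,100 = $76,200 (over)
Week 18–Week 20: $24,600 + $49,100 + $900 = $74,600 (under)
Week 19–Week 21: $49,100 + $900 + $59,900 = $109,900 (over)
Week 20–Week 22: $900 + $59,900 + $8,500 = $69,300 (under)
Week 21–Week 23: $59,900 + $8,500 + $1,500 = $69,900 (under)
Week 22–Week 24: $8,500 + $1,500 + $1,500 = $11,500 (under)
Week 23–Week 25: $1,500 + $1,500 + $57,900 = $60,900 (under)
Week 24–Week 26: $1,500 + $57,900 + $1,800 = $61,200 (under)
5 windows exceed the threshold.

5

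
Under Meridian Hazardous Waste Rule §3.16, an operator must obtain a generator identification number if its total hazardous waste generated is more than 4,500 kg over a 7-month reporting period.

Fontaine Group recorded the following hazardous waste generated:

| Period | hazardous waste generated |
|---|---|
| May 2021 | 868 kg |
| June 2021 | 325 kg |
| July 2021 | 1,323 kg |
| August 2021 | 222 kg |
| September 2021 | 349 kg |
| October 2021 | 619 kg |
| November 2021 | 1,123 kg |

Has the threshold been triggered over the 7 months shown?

Total hazardous waste generated: 868 kg + 325 kg + 1,323 kg + 222 kg + 349 kg + 619 kg + 1,123 kg = 4,829 kg.
4,829 kg > 4,500 kg, so the threshold is exceeded.

Yes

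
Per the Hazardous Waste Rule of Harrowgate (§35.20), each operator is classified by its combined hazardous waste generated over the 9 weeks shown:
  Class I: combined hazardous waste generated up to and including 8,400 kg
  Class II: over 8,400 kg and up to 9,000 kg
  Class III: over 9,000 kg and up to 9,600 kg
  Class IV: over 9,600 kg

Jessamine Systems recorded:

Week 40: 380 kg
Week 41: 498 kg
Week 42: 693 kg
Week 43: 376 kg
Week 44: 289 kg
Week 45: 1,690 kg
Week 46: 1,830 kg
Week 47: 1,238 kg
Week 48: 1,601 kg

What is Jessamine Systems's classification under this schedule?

Combined hazardous waste generated: 380 kg + 498 kg + 693 kg + 376 kg + 289 kg + 1,690 kg + 1,830 kg + 1,238 kg + 1,601 kg = 8,595 kg.
8,400 kg < 8,595 kg ≤ 9,000 kg, so Class II applies.

Class II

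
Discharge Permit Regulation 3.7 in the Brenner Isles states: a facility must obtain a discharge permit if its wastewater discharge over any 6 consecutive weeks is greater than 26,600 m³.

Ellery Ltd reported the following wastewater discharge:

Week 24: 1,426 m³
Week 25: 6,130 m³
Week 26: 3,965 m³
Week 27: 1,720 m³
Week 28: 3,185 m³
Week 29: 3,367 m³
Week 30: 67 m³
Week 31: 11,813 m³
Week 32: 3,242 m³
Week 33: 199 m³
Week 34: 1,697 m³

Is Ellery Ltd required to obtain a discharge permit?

No

Week 24–Week 29: 1,426 m³ + 6,130 m³ + 3,965 m³ + 1,720 m³ + 3,185 m³ + 3,367 m³ = 19,793 m³ (under)
Week 25–Week 30: 6,130 m³ + 3,965 m³ + 1,720 m³ + 3,185 m³ + 3,367 m³ + 67 m³ = 18,434 m³ (under)
Week 26–Week 31: 3,965 m³ + 1,720 m³ + 3,185 m³ + 3,367 m³ + 67 m³ + 11,813 m³ = 24,117 m³ (under)
Week 27–Week 32: 1,720 m³ + 3,185 m³ + 3,367 m³ + 67 m³ + 11,813 m³ + 3,242 m³ = 23,394 m³ (under)
Week 28–Week 33: 3,185 m³ + 3,367 m³ + 67 m³ + 11,813 m³ + 3,242 m³ + 199 m³ = 21,873 m³ (under)
Week 29–Week 34: 3,367 m³ + 67 m³ + 11,813 m³ + 3,242 m³ + 199 m³ + 1,697 m³ = 20,385 m³ (under)
No window exceeds 26,600 m³.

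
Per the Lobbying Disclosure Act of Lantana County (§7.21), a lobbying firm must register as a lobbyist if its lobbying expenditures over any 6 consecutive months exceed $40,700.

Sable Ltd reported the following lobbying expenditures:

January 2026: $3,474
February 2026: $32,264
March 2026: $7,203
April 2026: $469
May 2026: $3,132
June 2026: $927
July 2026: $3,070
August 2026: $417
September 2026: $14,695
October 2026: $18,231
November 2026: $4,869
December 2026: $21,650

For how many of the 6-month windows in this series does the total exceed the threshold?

4

January 2026–June 2026: $3,474 + $32,264 + $7,203 + $469 + $3,132 + $927 = $47,469 (over)
February 2026–July 2026: $32,264 + $7,203 + $469 + $3,132 + $927 + $3,070 = $47,065 (over)
March 2026–August 2026: $7,203 + $469 + $3,132 + $927 + $3,070 + $417 = $15,218 (under)
April 2026–September 2026: $469 + $3,132 + $927 + $3,070 + $417 + $14,695 = $22,710 (under)
May 2026–October 2026: $3,132 + $927 + $3,070 + $417 + $14,695 + $18,231 = $40,472 (under)
June 2026–November 2026: $927 + $3,070 + $417 + $14,695 + $18,231 + $4,869 = $42,209 (over)
July 2026–December 2026: $3,070 + $417 + $14,695 + $18,231 + $4,869 + $21,650 = $62,932 (over)
4 windows exceed the threshold.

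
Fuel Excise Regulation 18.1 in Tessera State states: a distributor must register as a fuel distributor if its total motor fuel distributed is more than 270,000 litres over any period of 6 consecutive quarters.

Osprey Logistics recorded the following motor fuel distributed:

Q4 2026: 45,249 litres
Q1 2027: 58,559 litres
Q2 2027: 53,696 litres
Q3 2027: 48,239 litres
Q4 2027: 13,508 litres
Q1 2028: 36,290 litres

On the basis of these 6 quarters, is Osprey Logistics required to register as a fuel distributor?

Total motor fuel distributed: 45,249 litres + 58,559 litres + 53,696 litres + 48,239 litres + 13,508 litres + 36,290 litres = 255,541 litres.
255,541 litres ≤ 270,000 litres, so the threshold is not exceeded.

No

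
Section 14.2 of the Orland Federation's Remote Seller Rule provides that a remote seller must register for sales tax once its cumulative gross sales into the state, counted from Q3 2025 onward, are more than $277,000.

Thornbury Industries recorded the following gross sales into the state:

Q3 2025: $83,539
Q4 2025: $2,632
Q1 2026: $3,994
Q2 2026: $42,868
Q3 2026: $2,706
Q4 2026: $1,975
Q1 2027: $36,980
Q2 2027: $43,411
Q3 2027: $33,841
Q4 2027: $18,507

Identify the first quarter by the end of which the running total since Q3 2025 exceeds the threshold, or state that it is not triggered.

Through Q3 2025: $83,539
Through Q4 2025: $86,171
Through Q1 2026: $90,165
Through Q2 2026: $133,033
Through Q3 2026: $135,739
Through Q4 2026: $137,714
Through Q1 2027: $174,694
Through Q2 2027: $218,105
Through Q3 2027: $251,946
Through Q4 2027: $270,453
Final cumulative total $270,453 ≤ $277,000; the threshold is never exceeded.

Not triggered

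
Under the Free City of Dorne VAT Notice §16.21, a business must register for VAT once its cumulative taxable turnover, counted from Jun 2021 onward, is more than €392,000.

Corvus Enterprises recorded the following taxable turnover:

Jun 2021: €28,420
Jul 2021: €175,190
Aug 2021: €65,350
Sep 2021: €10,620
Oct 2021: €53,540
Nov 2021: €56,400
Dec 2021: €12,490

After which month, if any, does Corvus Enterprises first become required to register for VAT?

Through Jun 2021: €28,420
Through Jul 2021: €203,610
Through Aug 2021: €268,960
Through Sep 2021: €279,580
Through Oct 2021: €333,120
Through Nov 2021: €389,520
Through Dec 2021: €402,010 ← exceeds threshold

Dec 2021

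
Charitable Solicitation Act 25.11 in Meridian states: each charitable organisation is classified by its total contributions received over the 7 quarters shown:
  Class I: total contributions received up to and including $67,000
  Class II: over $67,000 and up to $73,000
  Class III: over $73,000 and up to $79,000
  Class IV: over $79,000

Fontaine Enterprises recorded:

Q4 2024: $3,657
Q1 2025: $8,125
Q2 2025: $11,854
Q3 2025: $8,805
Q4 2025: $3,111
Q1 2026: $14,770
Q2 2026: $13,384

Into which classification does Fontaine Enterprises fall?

Class I

Total contributions received: $3,657 + $8,125 + $11,854 + $8,805 + $3,111 + $14,770 + $13,384 = $63,706.
$63,706 ≤ $67,000, so Class I applies.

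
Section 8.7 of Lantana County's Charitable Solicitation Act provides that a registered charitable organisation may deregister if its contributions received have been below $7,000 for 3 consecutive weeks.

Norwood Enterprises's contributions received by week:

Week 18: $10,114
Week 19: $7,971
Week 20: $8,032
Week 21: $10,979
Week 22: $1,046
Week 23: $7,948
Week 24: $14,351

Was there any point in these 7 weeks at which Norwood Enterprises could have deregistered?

No

Weeks below $7,000: Week 22.
Longest run of consecutive weeks below the threshold: 1.
1 < 3, so Norwood Enterprises never became eligible.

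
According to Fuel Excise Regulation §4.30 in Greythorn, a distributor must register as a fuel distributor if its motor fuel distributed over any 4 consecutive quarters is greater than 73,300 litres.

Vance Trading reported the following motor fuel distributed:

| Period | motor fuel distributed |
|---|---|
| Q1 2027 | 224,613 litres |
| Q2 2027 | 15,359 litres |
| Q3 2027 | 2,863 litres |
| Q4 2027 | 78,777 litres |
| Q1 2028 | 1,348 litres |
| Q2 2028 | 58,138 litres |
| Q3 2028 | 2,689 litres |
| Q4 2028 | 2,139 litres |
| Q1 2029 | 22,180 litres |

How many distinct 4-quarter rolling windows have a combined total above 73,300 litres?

Q1 2027–Q4 2027: 224,613 litres + 15,359 litres + 2,863 litres + 78,777 litres = 321,612 litres (over)
Q2 2027–Q1 2028: 15,359 litres + 2,863 litres + 78,777 litres + 1,348 litres = 98,347 litres (over)
Q3 2027–Q2 2028: 2,863 litres + 78,777 litres + 1,348 litres + 58,138 litres = 141,126 litres (over)
Q4 2027–Q3 2028: 78,777 litres + 1,348 litres + 58,138 litres + 2,689 litres = 140,952 litres (over)
Q1 2028–Q4 2028: 1,348 litres + 58,138 litres + 2,689 litres + 2,139 litres = 64,314 litres (under)
Q2 2028–Q1 2029: 58,138 litres + 2,689 litres + 2,139 litres + 22,180 litres = 85,146 litres (over)
5 windows exceed the threshold.

5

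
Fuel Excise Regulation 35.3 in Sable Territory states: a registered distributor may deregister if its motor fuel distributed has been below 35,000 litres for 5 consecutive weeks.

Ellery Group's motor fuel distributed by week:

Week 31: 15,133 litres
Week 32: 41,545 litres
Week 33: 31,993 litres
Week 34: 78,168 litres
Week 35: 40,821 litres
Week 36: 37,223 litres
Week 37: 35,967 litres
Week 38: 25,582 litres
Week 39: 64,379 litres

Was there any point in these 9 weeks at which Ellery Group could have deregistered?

No

Weeks below 35,000 litres: Week 31, Week 33, Week 38.
Longest run of consecutive weeks below the threshold: 1.
1 < 5, so Ellery Group never became eligible.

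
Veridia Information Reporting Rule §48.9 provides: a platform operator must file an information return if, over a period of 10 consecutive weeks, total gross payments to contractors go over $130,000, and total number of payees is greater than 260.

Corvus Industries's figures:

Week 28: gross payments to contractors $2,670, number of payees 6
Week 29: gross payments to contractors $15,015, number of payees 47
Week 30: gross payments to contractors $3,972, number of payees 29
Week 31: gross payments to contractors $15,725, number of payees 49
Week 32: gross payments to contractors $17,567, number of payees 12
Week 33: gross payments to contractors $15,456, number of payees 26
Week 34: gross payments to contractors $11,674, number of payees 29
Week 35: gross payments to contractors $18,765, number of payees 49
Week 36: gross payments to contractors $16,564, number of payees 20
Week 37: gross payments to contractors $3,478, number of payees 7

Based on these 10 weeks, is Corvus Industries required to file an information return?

Total gross payments to contractors: $2,670 + $15,015 + $3,972 + $15,725 + $17,567 + $15,456 + $11,674 + $18,765 + $16,564 + $3,478 = $120,886 (≤ $130,000).
Total number of payees: 6 + 47 + 29 + 49 + 12 + 26 + 29 + 49 + 20 + 7 = 274 (> 260).
The test is 'and': the rule requires both, and at least one is not exceeded.

No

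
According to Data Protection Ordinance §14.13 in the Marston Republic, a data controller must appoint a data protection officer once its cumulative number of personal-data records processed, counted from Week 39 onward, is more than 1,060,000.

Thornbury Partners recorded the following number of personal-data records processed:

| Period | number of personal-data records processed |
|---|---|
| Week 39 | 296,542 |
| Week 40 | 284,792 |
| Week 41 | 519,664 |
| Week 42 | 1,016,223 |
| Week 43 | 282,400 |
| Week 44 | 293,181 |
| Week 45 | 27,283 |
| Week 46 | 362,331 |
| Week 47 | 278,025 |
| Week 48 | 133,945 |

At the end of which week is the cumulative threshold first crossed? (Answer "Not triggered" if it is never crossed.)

Through Week 39: 296,542
Through Week 40: 581,334
Through Week 41: 1,100,998 ← exceeds threshold

Week 41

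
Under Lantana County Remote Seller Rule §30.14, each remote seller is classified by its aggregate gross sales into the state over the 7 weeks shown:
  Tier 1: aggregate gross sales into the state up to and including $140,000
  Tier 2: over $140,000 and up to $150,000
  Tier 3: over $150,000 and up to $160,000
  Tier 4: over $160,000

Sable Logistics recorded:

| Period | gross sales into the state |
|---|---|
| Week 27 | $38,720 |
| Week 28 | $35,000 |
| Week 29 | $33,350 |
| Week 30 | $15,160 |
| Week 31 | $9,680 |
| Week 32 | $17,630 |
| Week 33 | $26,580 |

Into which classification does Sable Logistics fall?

Aggregate gross sales into the state: $38,720 + $35,000 + $33,350 + $15,160 + $9,680 + $17,630 + $26,580 = $176,120.
$176,120 > $160,000, so Tier 4 applies.

Tier 4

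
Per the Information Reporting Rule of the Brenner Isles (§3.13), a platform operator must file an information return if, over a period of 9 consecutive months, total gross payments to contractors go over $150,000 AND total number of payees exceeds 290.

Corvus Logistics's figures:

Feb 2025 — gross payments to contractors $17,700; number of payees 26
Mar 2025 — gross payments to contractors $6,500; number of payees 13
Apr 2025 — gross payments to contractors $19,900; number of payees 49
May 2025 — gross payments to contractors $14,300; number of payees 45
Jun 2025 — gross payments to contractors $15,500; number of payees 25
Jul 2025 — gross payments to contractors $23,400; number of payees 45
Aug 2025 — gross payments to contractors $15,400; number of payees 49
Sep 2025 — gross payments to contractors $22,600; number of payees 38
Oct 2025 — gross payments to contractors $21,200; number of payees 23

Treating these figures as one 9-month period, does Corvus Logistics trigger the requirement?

Yes

Total gross payments to contractors: $17,700 + $6,500 + $19,900 + $14,300 + $15,500 + $23,400 + $15,400 + $22,600 + $21,200 = $156,500 (> $150,000).
Total number of payees: 26 + 13 + 49 + 45 + 25 + 45 + 49 + 38 + 23 = 313 (> 290).
The test is 'and': both thresholds are exceeded.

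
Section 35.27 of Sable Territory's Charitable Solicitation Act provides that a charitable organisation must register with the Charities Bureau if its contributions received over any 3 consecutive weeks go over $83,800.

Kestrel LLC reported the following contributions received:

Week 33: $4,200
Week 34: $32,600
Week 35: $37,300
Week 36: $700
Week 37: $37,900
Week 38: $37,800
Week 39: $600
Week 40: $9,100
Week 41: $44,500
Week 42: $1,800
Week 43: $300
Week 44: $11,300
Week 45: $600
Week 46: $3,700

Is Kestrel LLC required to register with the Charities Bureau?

Week 33–Week 35: $4,200 + $32,600 + $37,300 = $74,100 (under)
Week 34–Week 36: $32,600 + $37,300 + $700 = $70,600 (under)
Week 35–Week 37: $37,300 + $700 + $37,900 = $75,900 (under)
Week 36–Week 38: $700 + $37,900 + $37,800 = $76,400 (under)
Week 37–Week 39: $37,900 + $37,800 + $600 = $76,300 (under)
Week 38–Week 40: $37,800 + $600 + $9,100 = $47,500 (under)
Week 39–Week 41: $600 + $9,100 + $44,500 = $54,200 (under)
Week 40–Week 42: $9,100 + $44,500 + $1,800 = $55,400 (under)
Week 41–Week 43: $44,500 + $1,800 + $300 = $46,600 (under)
Week 42–Week 44: $1,800 + $300 + $11,300 = $13,400 (under)
Week 43–Week 45: $300 + $11,300 + $600 = $12,200 (under)
Week 44–Week 46: $11,300 + $600 + $3,700 = $15,600 (under)
No window exceeds $83,800.

No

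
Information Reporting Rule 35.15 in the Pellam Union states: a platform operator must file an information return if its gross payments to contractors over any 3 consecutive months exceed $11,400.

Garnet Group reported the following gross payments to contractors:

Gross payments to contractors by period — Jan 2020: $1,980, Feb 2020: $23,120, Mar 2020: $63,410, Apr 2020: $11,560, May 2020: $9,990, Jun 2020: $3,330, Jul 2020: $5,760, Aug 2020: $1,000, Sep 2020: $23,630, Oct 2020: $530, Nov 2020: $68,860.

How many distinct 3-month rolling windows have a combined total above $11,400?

Jan 2020–Mar 2020: $1,980 + $23,120 + $63,410 = $88,510 (over)
Feb 2020–Apr 2020: $23,120 + $63,410 + $11,560 = $98,090 (over)
Mar 2020–May 2020: $63,410 + $11,560 + $9,990 = $84,960 (over)
Apr 2020–Jun 2020: $11,560 + $9,990 + $3,330 = $24,880 (over)
May 2020–Jul 2020: $9,990 + $3,330 + $5,760 = $19,080 (over)
Jun 2020–Aug 2020: $3,330 + $5,760 + $1,000 = $10,090 (under)
Jul 2020–Sep 2020: $5,760 + $1,000 + $23,630 = $30,390 (over)
Aug 2020–Oct 2020: $1,000 + $23,630 + $530 = $25,160 (over)
Sep 2020–Nov 2020: $23,630 + $530 + $68,860 = $93,020 (over)
8 windows exceed the threshold.

8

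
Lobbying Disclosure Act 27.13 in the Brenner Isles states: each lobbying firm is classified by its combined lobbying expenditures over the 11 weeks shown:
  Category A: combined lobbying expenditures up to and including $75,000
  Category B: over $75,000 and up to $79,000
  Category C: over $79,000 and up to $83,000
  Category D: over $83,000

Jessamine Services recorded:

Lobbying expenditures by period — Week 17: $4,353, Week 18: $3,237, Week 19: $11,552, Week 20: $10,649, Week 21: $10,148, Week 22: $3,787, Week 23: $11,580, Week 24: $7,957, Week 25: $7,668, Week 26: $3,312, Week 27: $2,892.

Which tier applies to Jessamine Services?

Combined lobbying expenditures: $4,353 + $3,237 + $11,552 + $10,649 + $10,148 + $3,787 + $11,580 + $7,957 + $7,668 + $3,312 + $2,892 = $77,135.
$75,000 < $77,135 ≤ $79,000, so Category B applies.

Category B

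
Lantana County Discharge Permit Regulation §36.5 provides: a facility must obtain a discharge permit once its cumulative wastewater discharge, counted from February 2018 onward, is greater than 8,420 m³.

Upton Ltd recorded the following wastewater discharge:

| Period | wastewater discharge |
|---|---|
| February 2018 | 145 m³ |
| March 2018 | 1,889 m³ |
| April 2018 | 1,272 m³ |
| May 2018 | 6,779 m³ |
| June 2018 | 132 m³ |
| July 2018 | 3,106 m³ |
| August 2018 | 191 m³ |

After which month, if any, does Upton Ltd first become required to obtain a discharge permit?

Through February 2018: 145 m³
Through March 2018: 2,034 m³
Through April 2018: 3,306 m³
Through May 2018: 10,085 m³ ← exceeds threshold

May 2018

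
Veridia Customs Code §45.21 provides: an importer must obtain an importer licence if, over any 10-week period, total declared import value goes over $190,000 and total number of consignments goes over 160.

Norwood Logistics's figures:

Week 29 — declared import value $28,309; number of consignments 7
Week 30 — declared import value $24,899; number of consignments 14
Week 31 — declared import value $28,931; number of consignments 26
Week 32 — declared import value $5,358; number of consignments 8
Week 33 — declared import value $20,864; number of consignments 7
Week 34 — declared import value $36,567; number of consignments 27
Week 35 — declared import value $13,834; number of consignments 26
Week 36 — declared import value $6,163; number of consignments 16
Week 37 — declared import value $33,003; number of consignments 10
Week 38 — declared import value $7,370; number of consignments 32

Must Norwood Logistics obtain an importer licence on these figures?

Yes

Total declared import value: $28,309 + $24,899 + $28,931 + $5,358 + $20,864 + $36,567 + $13,834 + $6,163 + $33,003 + $7,370 = $205,298 (> $190,000).
Total number of consignments: 7 + 14 + 26 + 8 + 7 + 27 + 26 + 16 + 10 + 32 = 173 (> 160).
The test is 'and': both thresholds are exceeded.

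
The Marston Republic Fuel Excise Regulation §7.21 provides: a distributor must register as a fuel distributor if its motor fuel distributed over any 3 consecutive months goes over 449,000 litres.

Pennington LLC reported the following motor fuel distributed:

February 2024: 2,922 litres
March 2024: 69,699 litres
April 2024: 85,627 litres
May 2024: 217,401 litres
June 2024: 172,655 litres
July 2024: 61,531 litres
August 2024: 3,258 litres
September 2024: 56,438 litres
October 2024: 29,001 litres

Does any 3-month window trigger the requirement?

Yes

February 2024–April 2024: 2,922 litres + 69,699 litres + 85,627 litres = 158,248 litres (under)
March 2024–May 2024: 69,699 litres + 85,627 litres + 217,401 litres = 372,727 litres (under)
April 2024–June 2024: 85,627 litres + 217,401 litres + 172,655 litres = 475,683 litres (over)
May 2024–July 2024: 217,401 litres + 172,655 litres + 61,531 litres = 451,587 litres (over)
June 2024–August 2024: 172,655 litres + 61,531 litres + 3,258 litres = 237,444 litres (under)
July 2024–September 2024: 61,531 litres + 3,258 litres + 56,438 litres = 121,227 litres (under)
August 2024–October 2024: 3,258 litres + 56,438 litres + 29,001 litres = 88,697 litres (under)
At least one window exceeds 449,000 litres.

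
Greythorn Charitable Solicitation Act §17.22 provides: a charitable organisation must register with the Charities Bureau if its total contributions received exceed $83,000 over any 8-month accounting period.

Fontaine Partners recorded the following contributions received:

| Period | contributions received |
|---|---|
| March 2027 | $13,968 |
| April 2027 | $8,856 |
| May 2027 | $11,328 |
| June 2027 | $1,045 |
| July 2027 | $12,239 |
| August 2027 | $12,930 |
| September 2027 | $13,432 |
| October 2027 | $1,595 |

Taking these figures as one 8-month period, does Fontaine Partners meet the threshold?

No

Total contributions received: $13,968 + $8,856 + $11,328 + $1,045 + $12,239 + $12,930 + $13,432 + $1,595 = $75,393.
$75,393 ≤ $83,000, so the threshold is not exceeded.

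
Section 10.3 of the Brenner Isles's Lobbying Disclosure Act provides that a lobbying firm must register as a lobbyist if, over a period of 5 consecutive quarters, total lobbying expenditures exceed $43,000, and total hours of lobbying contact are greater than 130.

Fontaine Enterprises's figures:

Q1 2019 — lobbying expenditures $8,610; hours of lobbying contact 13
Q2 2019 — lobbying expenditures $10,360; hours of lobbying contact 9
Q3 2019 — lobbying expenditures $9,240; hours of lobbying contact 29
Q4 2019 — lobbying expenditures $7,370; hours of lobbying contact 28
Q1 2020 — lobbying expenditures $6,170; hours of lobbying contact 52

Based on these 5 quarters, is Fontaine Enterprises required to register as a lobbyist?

Total lobbying expenditures: $8,610 + $10,360 + $9,240 + $7,370 + $6,170 = $41,750 (≤ $43,000).
Total hours of lobbying contact: 13 + 9 + 29 + 28 + 52 = 131 (> 130).
The test is 'and': the rule requires both, and at least one is not exceeded.

No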